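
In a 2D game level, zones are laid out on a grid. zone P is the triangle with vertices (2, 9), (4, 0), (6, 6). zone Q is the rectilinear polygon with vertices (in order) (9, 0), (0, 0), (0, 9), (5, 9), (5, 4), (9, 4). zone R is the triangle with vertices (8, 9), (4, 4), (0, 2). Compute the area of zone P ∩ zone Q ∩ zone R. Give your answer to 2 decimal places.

2.53

The intersection is the polygon with vertices (5,5.25), (4,4), (3.2,3.6), (2.977,4.605), (5,6.375).
By the shoelace formula its area is 2.53.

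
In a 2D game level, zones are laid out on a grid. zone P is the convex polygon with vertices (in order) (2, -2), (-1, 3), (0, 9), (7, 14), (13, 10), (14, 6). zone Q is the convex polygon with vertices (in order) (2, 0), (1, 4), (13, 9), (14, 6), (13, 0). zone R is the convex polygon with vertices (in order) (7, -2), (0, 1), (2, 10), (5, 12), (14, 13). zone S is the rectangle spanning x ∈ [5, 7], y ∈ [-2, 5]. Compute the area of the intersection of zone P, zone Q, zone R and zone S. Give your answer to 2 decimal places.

8.67

The intersection is the polygon with vertices (5,0), (5,5), (7,5), (7,1.333).
By the shoelace formula its area is 8.67.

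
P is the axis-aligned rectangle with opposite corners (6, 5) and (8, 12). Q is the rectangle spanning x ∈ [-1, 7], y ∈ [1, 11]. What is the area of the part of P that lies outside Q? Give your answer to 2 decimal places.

8.00

|P∩Q|: x∈[6,7], y∈[5,11] → 1·6 = 6.
|P| = 14.
|P ∖ Q| = |P| − |P∩Q| = 14 − 6 = 8.00.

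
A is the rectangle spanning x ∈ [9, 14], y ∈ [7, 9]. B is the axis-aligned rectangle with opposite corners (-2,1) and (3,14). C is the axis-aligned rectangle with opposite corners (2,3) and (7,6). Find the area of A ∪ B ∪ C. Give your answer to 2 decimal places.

By inclusion–exclusion:
Individual areas: |A| = 10, |B| = 65, |C| = 15.
|A∩B| = 0 (no overlap).
|A∩C| = 0 (no overlap).
|B∩C|: x∈[2,3], y∈[3,6] → 1·3 = 3.
|A∩B∩C| = 0.
|A ∪ B ∪ C| = 90 − 3 + 0 = 87.00.

87.00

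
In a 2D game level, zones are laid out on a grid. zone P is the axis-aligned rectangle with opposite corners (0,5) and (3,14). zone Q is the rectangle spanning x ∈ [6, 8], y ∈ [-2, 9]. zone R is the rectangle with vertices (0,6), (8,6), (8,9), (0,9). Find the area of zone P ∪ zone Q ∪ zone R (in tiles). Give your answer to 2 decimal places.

By inclusion–exclusion:
Individual areas: |zone P| = 27, |zone Q| = 22, |zone R| = 24.
|zone P∩zone Q| = 0 (no overlap).
|zone P∩zone R|: x∈[0,3], y∈[6,9] → 3·3 = 9.
|zone Q∩zone R|: x∈[6,8], y∈[6,9] → 2·3 = 6.
|zone P∩zone Q∩zone R| = 0.
|zone P ∪ zone Q ∪ zone R| = 73 − 15 + 0 = 58.00.

58.00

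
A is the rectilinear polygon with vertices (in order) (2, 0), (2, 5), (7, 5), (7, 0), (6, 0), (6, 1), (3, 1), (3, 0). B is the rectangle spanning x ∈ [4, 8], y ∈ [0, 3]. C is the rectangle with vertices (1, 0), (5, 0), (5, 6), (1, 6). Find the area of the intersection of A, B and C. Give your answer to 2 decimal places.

2.00

The intersection is the polygon with vertices (4,1), (4,3), (5,3), (5,1).
By the shoelace formula its area is 2.00.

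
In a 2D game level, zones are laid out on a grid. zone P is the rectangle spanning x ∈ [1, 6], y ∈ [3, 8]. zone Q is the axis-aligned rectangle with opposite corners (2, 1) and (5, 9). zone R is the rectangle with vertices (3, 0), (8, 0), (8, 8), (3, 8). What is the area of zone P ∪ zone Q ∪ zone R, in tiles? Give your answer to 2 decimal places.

55.00

By inclusion–exclusion:
Individual areas: |zone P| = 25, |zone Q| = 24, |zone R| = 40.
|zone P∩zone Q|: x∈[2,5], y∈[3,8] → 3·5 = 15.
|zone P∩zone R|: x∈[3,6], y∈[3,8] → 3·5 = 15.
|zone Q∩zone R|: x∈[3,5], y∈[1,8] → 2·7 = 14.
|zone P∩zone Q∩zone R| = 10.
|zone P ∪ zone Q ∪ zone R| = 89 − 44 + 10 = 55.00.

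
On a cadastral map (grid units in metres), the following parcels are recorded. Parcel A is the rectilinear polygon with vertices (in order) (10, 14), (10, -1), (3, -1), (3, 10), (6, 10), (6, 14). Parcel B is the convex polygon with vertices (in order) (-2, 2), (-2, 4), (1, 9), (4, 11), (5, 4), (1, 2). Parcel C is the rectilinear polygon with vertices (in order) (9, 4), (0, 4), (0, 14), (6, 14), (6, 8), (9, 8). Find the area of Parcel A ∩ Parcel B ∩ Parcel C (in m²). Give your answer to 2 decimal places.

9.43

The intersection is the polygon with vertices (4.143,10), (5,4), (3,4), (3,10).
By the shoelace formula its area is 9.43.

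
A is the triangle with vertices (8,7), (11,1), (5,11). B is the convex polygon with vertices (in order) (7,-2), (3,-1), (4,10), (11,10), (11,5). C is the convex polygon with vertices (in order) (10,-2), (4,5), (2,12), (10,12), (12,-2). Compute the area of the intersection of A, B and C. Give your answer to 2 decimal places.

2.72

The intersection is the polygon with vertices (9.829,2.951), (5.6,10), (5.75,10), (8,7), (9.933,3.133).
By the shoelace formula its area is 2.72.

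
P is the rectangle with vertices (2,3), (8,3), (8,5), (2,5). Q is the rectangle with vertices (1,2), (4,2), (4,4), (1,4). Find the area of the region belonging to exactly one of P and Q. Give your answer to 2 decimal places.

|P∩Q|: x∈[2,4], y∈[3,4] → 2·1 = 2.
|P △ Q| = |P| + |Q| − 2·|P∩Q| = 12 + 6 − 4 = 14.00.

14.00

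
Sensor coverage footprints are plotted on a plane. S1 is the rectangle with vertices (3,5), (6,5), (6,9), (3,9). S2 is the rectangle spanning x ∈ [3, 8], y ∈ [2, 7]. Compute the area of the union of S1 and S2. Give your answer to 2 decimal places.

By inclusion–exclusion:
Individual areas: |S1| = 12, |S2| = 25.
|S1∩S2|: x∈[3,6], y∈[5,7] → 3·2 = 6.
|S1 ∪ S2| = 37 − 6 = 31.00.

31.00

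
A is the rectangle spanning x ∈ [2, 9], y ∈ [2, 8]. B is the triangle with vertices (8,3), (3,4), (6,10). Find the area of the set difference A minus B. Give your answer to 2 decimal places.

27.07

|A| = 42, |A∩B| = 14.9286.
|A ∖ B| = |A| − |A∩B| = 42 − 14.9286 = 27.07.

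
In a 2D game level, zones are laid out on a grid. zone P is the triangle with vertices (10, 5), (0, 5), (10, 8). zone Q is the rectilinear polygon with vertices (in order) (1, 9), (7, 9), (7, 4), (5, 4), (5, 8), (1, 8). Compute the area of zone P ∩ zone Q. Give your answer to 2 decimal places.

3.60

The intersection is the polygon with vertices (5,5), (5,6.5), (7,7.1), (7,5).
By the shoelace formula its area is 3.60.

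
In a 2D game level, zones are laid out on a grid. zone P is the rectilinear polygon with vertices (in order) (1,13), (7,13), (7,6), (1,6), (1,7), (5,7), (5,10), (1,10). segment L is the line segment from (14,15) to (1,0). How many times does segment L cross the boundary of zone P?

2

The segment meets the boundary at (6.2,6), (7,6.923).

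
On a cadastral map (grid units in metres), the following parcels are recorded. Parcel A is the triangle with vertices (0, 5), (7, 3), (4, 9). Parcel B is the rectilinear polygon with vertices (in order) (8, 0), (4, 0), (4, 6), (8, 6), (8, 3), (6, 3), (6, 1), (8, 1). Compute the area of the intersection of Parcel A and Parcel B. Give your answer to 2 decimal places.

The intersection is the polygon with vertices (4,3.857), (4,6), (5.5,6), (7,3).
By the shoelace formula its area is 5.46.

5.46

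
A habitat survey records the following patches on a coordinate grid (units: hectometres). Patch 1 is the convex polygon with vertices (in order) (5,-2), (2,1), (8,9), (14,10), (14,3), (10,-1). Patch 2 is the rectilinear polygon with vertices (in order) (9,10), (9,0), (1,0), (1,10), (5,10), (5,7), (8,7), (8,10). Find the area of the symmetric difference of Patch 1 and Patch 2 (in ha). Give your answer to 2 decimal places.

88.83

|Patch 1| = 92, |Patch 2| = 71, |Patch 1∩Patch 2| = 37.0833.
|Patch 1 △ Patch 2| = |Patch 1| + |Patch 2| − 2·|Patch 1∩Patch 2| = 92 + 71 − 74.1667 = 88.83.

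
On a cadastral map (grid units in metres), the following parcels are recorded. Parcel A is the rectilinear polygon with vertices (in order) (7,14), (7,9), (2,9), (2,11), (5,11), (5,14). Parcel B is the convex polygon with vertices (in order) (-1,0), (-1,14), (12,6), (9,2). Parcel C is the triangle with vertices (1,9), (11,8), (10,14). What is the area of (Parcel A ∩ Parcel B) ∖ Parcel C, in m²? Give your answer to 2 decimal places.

|Parcel A ∩ Parcel B| = 6.9952.
|(Parcel A ∩ Parcel B) ∩ Parcel C| = 5.1941.
|(Parcel A ∩ Parcel B) ∖ Parcel C| = 6.9952 − 5.1941 = 1.80.

1.80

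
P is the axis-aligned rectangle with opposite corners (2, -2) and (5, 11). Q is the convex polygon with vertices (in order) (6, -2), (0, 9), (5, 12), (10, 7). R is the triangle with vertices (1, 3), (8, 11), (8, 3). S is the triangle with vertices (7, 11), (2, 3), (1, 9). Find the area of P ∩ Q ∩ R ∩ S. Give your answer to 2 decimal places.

The intersection is the polygon with vertices (2.4,4.6), (4.5,7), (2.68,4.087).
By the shoelace formula its area is 0.87.

0.87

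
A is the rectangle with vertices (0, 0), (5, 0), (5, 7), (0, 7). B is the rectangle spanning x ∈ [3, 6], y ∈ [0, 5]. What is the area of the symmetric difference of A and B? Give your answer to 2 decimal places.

30.00

|A∩B|: x∈[3,5], y∈[0,5] → 2·5 = 10.
|A △ B| = |A| + |B| − 2·|A∩B| = 35 + 15 − 20 = 30.00.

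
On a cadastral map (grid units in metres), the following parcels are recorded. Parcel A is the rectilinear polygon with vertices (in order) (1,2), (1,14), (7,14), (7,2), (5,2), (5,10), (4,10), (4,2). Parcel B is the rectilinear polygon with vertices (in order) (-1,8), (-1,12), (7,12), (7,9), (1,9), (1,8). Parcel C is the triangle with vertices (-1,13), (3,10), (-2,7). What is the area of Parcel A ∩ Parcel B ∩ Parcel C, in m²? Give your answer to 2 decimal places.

2.67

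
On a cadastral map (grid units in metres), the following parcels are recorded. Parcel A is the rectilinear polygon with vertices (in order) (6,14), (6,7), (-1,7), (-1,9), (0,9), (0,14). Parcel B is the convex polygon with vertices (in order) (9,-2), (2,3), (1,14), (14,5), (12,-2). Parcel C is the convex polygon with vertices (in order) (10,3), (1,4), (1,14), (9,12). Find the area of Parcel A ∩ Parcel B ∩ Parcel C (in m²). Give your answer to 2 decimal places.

The intersection is the polygon with vertices (1.636,7), (1,14), (6,10.539), (6,7).
By the shoelace formula its area is 24.12.

24.12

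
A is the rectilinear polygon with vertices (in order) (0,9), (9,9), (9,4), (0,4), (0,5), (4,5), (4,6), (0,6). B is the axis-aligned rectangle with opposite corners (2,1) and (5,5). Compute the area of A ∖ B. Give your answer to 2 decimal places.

38.00

|A| = 41, |A∩B| = 3.
|A ∖ B| = |A| − |A∩B| = 41 − 3 = 38.00.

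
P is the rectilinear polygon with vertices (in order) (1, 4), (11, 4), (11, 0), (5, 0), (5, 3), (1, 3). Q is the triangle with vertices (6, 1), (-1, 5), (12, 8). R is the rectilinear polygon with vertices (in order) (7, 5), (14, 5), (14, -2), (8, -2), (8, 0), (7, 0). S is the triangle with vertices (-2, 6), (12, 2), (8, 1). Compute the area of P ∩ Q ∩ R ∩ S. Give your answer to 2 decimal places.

The intersection is the polygon with vertices (7,3.429), (7.869,3.18), (7,2.167).
By the shoelace formula its area is 0.55.

0.55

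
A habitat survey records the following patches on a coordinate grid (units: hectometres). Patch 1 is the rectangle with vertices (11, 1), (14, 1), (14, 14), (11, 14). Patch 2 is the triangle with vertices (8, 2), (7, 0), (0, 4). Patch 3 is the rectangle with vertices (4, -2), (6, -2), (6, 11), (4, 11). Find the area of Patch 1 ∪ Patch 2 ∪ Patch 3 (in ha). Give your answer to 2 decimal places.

By inclusion–exclusion:
Individual areas: |Patch 1| = 39, |Patch 2| = 9, |Patch 3| = 26.
|Patch 1∩Patch 2| = 0.
|Patch 1∩Patch 3| = 0 (no overlap).
|Patch 2∩Patch 3| = 3.2143.
|Patch 1∩Patch 2∩Patch 3| = 0.
|Patch 1 ∪ Patch 2 ∪ Patch 3| = 74 − 3.2143 + 0 = 70.79.

70.79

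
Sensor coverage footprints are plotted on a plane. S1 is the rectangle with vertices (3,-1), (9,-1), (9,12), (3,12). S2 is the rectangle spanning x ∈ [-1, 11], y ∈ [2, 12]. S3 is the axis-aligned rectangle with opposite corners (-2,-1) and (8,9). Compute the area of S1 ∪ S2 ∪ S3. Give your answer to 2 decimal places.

160.00

By inclusion–exclusion:
Individual areas: |S1| = 78, |S2| = 120, |S3| = 100.
|S1∩S2|: x∈[3,9], y∈[2,12] → 6·10 = 60.
|S1∩S3|: x∈[3,8], y∈[-1,9] → 5·10 = 50.
|S2∩S3|: x∈[-1,8], y∈[2,9] → 9·7 = 63.
|S1∩S2∩S3| = 35.
|S1 ∪ S2 ∪ S3| = 298 − 173 + 35 = 160.00.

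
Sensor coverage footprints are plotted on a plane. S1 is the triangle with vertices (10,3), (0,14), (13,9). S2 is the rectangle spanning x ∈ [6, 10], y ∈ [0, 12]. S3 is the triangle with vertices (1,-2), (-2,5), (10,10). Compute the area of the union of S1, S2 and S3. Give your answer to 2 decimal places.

By inclusion–exclusion:
Individual areas: |S1| = 46.5, |S2| = 48, |S3| = 49.5.
|S1∩S2| = 22.8923.
|S1∩S3| = 6.0854.
|S2∩S3| = 7.3333.
|S1∩S2∩S3| = 5.7982.
|S1 ∪ S2 ∪ S3| = 144 − 36.311 + 5.7982 = 113.49.

113.49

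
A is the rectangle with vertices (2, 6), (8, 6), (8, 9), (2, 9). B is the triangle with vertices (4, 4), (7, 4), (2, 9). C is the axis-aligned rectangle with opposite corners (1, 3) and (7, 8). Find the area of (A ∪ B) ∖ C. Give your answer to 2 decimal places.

|A ∪ B| = 22.8.
|(A ∪ B) ∩ C| = 14.8.
|(A ∪ B) ∖ C| = 22.8 − 14.8 = 8.00.

8.00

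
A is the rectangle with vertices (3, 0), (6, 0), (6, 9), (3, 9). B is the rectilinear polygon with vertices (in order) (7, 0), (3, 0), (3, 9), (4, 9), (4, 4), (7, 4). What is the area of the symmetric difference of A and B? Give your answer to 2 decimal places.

14.00

|A| = 27, |B| = 21, |A∩B| = 17.
|A △ B| = |A| + |B| − 2·|A∩B| = 27 + 21 − 34 = 14.00.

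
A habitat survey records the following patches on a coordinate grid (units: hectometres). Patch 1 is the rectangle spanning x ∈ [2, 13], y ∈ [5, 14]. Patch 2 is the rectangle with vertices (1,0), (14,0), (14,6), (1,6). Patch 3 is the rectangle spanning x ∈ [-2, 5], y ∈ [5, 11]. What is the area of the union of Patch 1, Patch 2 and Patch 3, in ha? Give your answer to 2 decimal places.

189.00

By inclusion–exclusion:
Individual areas: |Patch 1| = 99, |Patch 2| = 78, |Patch 3| = 42.
|Patch 1∩Patch 2|: x∈[2,13], y∈[5,6] → 11·1 = 11.
|Patch 1∩Patch 3|: x∈[2,5], y∈[5,11] → 3·6 = 18.
|Patch 2∩Patch 3|: x∈[1,5], y∈[5,6] → 4·1 = 4.
|Patch 1∩Patch 2∩Patch 3| = 3.
|Patch 1 ∪ Patch 2 ∪ Patch 3| = 219 − 33 + 3 = 189.00.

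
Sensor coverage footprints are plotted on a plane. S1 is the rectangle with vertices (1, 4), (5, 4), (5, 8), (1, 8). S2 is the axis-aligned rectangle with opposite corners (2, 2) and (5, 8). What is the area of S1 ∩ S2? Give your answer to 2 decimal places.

|S1∩S2|: x∈[2,5], y∈[4,8] → 3·4 = 12.

12.00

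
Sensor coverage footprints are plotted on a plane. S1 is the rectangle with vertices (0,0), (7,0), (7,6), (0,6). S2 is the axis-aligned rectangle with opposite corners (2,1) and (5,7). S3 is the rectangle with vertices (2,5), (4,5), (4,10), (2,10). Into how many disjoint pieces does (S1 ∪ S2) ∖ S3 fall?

(S1 ∪ S2) ∖ S3 is a single connected region.

1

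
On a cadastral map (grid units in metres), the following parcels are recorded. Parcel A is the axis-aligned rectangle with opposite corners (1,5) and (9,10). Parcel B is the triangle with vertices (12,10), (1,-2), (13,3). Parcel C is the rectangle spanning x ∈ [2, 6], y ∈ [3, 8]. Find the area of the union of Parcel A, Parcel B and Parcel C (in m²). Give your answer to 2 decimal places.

By inclusion–exclusion:
Individual areas: |Parcel A| = 40, |Parcel B| = 44.5, |Parcel C| = 20.
|Parcel A∩Parcel B| = 1.3674.
|Parcel A∩Parcel C|: x∈[2,6], y∈[5,8] → 4·3 = 12.
|Parcel B∩Parcel C| = 0.0947.
|Parcel A∩Parcel B∩Parcel C| = 0.
|Parcel A ∪ Parcel B ∪ Parcel C| = 104.5 − 13.4621 + 0 = 91.04.

91.04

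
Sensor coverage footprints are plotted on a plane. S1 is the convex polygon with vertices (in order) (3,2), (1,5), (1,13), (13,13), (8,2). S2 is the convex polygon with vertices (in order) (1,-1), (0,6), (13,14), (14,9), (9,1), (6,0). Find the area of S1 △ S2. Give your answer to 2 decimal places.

|S1| = 101.5, |S2| = 115, |S1∩S2| = 68.3798.
|S1 △ S2| = |S1| + |S2| − 2·|S1∩S2| = 101.5 + 115 − 136.7596 = 79.74.

79.74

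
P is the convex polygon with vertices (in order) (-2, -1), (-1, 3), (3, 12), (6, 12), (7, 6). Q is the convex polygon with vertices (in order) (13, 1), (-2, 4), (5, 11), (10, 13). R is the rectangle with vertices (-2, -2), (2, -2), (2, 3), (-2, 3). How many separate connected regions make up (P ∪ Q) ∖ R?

(P ∪ Q) ∖ R is a single connected region.

1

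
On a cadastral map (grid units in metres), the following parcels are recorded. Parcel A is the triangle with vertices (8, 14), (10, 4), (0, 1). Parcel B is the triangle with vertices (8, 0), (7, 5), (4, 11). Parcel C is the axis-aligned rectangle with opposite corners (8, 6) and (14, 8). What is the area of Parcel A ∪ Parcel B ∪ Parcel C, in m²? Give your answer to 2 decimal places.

By inclusion–exclusion:
Individual areas: |Parcel A| = 53, |Parcel B| = 4.5, |Parcel C| = 12.
|Parcel A∩Parcel B| = 3.4058.
|Parcel A∩Parcel C| = 2.8.
|Parcel B∩Parcel C| = 0.
|Parcel A∩Parcel B∩Parcel C| = 0.
|Parcel A ∪ Parcel B ∪ Parcel C| = 69.5 − 6.2058 + 0 = 63.29.

63.29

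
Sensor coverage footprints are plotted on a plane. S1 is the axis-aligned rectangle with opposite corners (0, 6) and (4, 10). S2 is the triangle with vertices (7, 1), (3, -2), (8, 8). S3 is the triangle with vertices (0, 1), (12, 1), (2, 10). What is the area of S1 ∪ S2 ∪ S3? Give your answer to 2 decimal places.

By inclusion–exclusion:
Individual areas: |S1| = 16, |S2| = 12.5, |S3| = 54.
|S1∩S2| = 0.
|S1∩S3| = 7.9778.
|S2∩S3| = 7.4885.
|S1∩S2∩S3| = 0.
|S1 ∪ S2 ∪ S3| = 82.5 − 15.4663 + 0 = 67.03.

67.03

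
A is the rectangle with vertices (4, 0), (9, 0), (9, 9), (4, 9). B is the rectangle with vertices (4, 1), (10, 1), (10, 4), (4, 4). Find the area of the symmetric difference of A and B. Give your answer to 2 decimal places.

|A∩B|: x∈[4,9], y∈[1,4] → 5·3 = 15.
|A △ B| = |A| + |B| − 2·|A∩B| = 45 + 18 − 30 = 33.00.

33.00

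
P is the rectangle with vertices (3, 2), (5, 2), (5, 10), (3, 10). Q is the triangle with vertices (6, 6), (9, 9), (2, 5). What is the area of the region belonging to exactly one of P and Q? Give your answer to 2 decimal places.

|P| = 16, |Q| = 4.5, |P∩Q| = 1.2857.
|P △ Q| = |P| + |Q| − 2·|P∩Q| = 16 + 4.5 − 2.5714 = 17.93.

17.93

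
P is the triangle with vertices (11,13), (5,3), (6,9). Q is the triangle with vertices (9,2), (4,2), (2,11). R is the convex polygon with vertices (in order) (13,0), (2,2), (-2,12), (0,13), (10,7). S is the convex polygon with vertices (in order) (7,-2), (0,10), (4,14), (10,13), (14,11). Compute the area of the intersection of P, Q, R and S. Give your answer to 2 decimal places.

1.73

The intersection is the polygon with vertices (6.403,5.339), (5,3), (5.569,6.412).
By the shoelace formula its area is 1.73.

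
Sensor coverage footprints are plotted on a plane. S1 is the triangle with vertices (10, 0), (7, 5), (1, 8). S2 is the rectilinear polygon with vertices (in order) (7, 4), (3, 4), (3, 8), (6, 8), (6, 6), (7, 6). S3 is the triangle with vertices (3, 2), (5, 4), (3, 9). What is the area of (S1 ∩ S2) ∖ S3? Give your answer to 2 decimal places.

3.83

|S1 ∩ S2| = 5.2222.
|(S1 ∩ S2) ∩ S3| = 1.3946.
|(S1 ∩ S2) ∖ S3| = 5.2222 − 1.3946 = 3.83.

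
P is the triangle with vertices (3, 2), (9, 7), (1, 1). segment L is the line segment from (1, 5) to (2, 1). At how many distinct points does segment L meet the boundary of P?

The segment meets the boundary at (1.889,1.444), (1.842,1.632).

2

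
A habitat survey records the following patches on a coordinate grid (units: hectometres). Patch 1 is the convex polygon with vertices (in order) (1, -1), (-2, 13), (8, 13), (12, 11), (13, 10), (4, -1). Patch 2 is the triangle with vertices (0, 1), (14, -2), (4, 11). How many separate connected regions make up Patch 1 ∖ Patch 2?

Patch 1 ∖ Patch 2 splits into 2 disjoint pieces (area 5.2056, area 78.291).

2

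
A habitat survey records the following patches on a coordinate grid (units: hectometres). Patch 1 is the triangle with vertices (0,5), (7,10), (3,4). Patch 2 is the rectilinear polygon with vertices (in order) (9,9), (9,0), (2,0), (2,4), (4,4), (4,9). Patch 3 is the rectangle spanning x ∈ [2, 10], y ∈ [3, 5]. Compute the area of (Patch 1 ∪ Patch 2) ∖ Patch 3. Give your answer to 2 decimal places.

47.66

|Patch 1 ∪ Patch 2| = 60.831.
|(Patch 1 ∪ Patch 2) ∩ Patch 3| = 13.1667.
|(Patch 1 ∪ Patch 2) ∖ Patch 3| = 60.831 − 13.1667 = 47.66.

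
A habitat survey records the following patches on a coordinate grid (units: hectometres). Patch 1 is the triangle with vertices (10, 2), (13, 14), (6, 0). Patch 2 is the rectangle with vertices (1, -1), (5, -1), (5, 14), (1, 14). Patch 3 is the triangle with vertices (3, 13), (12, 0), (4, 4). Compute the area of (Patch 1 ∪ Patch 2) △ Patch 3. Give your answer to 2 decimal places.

82.12

|Patch 1 ∪ Patch 2| = 81.
|(Patch 1 ∪ Patch 2) ∩ Patch 3| = 16.4416.
|(Patch 1 ∪ Patch 2) △ Patch 3| = 81 + 34 − 32.8831 = 82.12.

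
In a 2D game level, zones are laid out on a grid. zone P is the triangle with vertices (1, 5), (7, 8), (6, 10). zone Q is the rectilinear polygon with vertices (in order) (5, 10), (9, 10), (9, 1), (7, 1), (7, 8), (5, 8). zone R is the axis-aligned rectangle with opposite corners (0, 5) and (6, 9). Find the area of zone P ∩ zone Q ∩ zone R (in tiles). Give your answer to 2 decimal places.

1.00

The intersection is the polygon with vertices (5,8), (5,9), (6,9), (6,8).
By the shoelace formula its area is 1.00.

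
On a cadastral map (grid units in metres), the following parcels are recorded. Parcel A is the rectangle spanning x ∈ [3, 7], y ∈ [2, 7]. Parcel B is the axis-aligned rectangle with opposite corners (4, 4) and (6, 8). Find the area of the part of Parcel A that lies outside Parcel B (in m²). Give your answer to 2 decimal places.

|Parcel A∩Parcel B|: x∈[4,6], y∈[4,7] → 2·3 = 6.
|Parcel A| = 20.
|Parcel A ∖ Parcel B| = |Parcel A| − |Parcel A∩Parcel B| = 20 − 6 = 14.00.

14.00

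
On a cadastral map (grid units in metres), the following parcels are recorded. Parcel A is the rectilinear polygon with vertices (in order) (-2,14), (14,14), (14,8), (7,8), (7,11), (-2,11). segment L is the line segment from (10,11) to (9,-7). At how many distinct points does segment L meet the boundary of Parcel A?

1

The segment meets the boundary at (9.833,8).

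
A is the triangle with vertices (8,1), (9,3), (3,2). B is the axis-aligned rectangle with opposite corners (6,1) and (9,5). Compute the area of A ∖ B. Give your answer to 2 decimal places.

|A| = 5.5, |A∩B| = 3.85.
|A ∖ B| = |A| − |A∩B| = 5.5 − 3.85 = 1.65.

1.65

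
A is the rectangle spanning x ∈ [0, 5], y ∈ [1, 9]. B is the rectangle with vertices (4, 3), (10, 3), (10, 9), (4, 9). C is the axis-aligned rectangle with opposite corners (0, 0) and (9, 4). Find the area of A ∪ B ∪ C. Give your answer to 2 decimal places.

87.00

By inclusion–exclusion:
Individual areas: |A| = 40, |B| = 36, |C| = 36.
|A∩B|: x∈[4,5], y∈[3,9] → 1·6 = 6.
|A∩C|: x∈[0,5], y∈[1,4] → 5·3 = 15.
|B∩C|: x∈[4,9], y∈[3,4] → 5·1 = 5.
|A∩B∩C| = 1.
|A ∪ B ∪ C| = 112 − 26 + 1 = 87.00.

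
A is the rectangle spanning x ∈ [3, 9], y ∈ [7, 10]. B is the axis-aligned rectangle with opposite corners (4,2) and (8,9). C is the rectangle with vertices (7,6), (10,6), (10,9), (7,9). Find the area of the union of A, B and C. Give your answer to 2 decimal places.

By inclusion–exclusion:
Individual areas: |A| = 18, |B| = 28, |C| = 9.
|A∩B|: x∈[4,8], y∈[7,9] → 4·2 = 8.
|A∩C|: x∈[7,9], y∈[7,9] → 2·2 = 4.
|B∩C|: x∈[7,8], y∈[6,9] → 1·3 = 3.
|A∩B∩C| = 2.
|A ∪ B ∪ C| = 55 − 15 + 2 = 42.00.

42.00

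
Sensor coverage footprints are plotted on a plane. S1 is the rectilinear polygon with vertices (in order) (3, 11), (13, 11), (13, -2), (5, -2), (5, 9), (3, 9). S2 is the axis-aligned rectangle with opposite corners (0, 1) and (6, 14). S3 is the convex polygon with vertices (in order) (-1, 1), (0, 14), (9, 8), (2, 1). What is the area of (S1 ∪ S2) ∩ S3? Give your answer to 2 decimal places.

The region (S1 ∪ S2) ∩ S3 is the polygon with vertices (0,1), (0,14), (9,8), (2,1).
By the shoelace formula its area is 65.50.

65.50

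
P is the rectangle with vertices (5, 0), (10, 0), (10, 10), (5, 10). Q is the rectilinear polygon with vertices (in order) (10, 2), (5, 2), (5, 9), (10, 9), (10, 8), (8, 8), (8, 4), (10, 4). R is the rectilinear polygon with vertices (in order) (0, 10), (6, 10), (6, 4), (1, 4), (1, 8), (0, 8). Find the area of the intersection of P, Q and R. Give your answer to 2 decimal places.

The intersection is the polygon with vertices (5,9), (6,9), (6,4), (5,4).
By the shoelace formula its area is 5.00.

5.00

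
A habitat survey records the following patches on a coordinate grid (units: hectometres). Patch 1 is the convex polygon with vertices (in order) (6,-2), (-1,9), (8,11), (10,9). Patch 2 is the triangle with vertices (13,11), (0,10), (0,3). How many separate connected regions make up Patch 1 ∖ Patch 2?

3

Patch 1 ∖ Patch 2 splits into 3 disjoint pieces (area 34.9604, area 0.8968, area 0.5777).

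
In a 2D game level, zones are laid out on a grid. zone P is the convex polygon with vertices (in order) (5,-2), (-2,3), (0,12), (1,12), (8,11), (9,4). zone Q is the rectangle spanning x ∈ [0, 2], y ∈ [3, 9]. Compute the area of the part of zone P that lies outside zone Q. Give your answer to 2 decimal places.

95.50

|zone P| = 107.5, |zone P∩zone Q| = 12.
|zone P ∖ zone Q| = |zone P| − |zone P∩zone Q| = 107.5 − 12 = 95.50.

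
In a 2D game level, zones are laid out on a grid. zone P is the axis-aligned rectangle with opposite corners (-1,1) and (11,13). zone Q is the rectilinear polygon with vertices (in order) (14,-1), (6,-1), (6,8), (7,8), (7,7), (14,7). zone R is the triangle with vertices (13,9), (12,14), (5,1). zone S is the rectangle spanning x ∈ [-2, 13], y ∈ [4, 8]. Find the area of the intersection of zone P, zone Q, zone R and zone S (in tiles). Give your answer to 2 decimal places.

The intersection is the polygon with vertices (8.231,7), (11,7), (8,4), (6.615,4).
By the shoelace formula its area is 6.23.

6.23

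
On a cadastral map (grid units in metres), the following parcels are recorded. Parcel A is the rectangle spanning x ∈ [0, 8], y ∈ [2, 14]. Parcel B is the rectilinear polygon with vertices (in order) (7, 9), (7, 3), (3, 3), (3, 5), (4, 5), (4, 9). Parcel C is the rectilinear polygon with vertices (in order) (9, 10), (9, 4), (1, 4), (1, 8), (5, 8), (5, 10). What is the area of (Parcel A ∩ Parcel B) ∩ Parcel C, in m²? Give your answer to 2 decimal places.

15.00

The region (Parcel A ∩ Parcel B) ∩ Parcel C is the polygon with vertices (3,5), (4,5), (4,8), (5,8), (5,9), (7,9), (7,4), (3,4).
By the shoelace formula its area is 15.00.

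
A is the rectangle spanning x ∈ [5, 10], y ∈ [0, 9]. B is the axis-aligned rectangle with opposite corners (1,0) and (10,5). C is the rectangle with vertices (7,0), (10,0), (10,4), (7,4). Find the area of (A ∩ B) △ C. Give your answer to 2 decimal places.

|A ∩ B| = 25.
|(A ∩ B) ∩ C| = 12.
|(A ∩ B) △ C| = 25 + 12 − 24 = 13.00.

13.00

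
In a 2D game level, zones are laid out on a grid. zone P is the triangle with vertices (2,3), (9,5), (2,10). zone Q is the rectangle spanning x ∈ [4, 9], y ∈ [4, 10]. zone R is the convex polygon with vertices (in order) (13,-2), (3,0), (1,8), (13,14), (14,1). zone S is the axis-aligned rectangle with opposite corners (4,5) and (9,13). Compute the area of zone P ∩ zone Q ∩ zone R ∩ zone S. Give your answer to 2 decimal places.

The intersection is the polygon with vertices (4,8.571), (9,5), (4,5).
By the shoelace formula its area is 8.93.

8.93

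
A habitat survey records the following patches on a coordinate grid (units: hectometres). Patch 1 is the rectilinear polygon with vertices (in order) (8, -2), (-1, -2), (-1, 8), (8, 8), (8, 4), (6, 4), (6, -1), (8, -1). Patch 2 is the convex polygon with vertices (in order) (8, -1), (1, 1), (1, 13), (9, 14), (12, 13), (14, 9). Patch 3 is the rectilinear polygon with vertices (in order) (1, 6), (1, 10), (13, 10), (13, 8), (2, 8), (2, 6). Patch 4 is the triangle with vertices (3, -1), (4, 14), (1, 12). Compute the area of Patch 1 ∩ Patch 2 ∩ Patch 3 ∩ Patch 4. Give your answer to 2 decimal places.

0.46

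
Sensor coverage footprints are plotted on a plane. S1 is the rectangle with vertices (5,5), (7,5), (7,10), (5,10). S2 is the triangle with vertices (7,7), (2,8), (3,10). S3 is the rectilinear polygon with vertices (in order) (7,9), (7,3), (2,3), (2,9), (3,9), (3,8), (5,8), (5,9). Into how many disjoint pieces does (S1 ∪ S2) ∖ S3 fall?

2

(S1 ∪ S2) ∖ S3 splits into 2 disjoint pieces (area 2.75, area 2).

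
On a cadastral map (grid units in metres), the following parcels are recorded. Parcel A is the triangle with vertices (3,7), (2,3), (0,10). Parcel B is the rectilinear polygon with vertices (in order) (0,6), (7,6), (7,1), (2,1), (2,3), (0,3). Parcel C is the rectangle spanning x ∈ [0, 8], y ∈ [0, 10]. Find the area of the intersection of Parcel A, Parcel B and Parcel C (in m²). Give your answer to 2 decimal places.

The intersection is the polygon with vertices (1.143,6), (2.75,6), (2,3).
By the shoelace formula its area is 2.41.

2.41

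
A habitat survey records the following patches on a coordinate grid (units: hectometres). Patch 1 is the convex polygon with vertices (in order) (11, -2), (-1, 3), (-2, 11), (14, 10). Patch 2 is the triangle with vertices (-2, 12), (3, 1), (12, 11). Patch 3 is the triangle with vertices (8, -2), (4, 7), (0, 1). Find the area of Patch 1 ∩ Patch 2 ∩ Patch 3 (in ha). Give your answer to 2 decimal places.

10.92

The intersection is the polygon with vertices (1.784,3.676), (4,7), (5.455,3.727), (3.218,1.242), (2.813,1.411).
By the shoelace formula its area is 10.92.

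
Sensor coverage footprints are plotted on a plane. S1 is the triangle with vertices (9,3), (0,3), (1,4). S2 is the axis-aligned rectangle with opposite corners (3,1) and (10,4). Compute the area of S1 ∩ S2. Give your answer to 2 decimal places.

2.25

The intersection is the polygon with vertices (3,3), (3,3.75), (9,3).
By the shoelace formula its area is 2.25.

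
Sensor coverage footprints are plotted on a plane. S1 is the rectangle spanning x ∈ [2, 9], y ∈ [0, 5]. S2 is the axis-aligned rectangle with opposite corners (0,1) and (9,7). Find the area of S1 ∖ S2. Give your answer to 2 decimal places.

7.00

|S1∩S2|: x∈[2,9], y∈[1,5] → 7·4 = 28.
|S1| = 35.
|S1 ∖ S2| = |S1| − |S1∩S2| = 35 − 28 = 7.00.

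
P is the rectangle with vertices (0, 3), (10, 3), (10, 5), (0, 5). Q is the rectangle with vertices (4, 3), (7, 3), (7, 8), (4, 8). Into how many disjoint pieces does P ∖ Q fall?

2

P ∖ Q splits into 2 disjoint pieces (area 6, area 8).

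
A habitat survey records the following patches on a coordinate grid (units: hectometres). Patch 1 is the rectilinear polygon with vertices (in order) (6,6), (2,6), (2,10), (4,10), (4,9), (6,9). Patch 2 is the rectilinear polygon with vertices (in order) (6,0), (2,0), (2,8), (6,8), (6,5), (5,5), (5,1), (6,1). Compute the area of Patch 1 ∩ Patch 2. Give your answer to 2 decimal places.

8.00

The intersection is the polygon with vertices (2,6), (2,8), (6,8), (6,6).
By the shoelace formula its area is 8.00.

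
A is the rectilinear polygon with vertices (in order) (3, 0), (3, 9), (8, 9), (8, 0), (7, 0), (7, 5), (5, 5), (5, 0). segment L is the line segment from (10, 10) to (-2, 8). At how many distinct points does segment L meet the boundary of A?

2

The segment meets the boundary at (3,8.833), (4,9).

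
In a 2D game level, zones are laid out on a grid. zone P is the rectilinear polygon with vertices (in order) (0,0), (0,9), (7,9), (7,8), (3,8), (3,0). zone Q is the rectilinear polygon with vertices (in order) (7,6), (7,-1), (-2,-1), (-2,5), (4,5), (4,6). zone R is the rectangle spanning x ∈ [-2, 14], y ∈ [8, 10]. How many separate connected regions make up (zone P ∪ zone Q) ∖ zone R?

(zone P ∪ zone Q) ∖ zone R is a single connected region.

1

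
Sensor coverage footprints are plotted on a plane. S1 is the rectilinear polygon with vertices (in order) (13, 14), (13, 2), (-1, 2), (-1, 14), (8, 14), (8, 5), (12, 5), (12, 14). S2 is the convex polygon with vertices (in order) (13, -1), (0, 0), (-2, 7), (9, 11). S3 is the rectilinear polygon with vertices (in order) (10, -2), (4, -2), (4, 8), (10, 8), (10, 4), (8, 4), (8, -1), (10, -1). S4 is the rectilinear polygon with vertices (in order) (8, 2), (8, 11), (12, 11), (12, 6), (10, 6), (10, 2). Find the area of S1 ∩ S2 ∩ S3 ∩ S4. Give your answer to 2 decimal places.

2.00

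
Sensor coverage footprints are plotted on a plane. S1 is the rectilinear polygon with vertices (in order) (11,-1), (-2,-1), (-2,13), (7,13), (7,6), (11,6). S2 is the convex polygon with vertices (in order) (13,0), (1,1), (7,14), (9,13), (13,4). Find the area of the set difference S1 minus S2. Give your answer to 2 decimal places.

|S1| = 154, |S1∩S2| = 62.9359.
|S1 ∖ S2| = |S1| − |S1∩S2| = 154 − 62.9359 = 91.06.

91.06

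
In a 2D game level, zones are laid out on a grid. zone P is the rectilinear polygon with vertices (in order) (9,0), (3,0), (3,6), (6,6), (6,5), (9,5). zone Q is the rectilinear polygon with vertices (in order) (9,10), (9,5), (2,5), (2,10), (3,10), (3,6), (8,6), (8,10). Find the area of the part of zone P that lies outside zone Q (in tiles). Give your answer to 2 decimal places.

|zone P| = 33, |zone P∩zone Q| = 3.
|zone P ∖ zone Q| = |zone P| − |zone P∩zone Q| = 33 − 3 = 30.00.

30.00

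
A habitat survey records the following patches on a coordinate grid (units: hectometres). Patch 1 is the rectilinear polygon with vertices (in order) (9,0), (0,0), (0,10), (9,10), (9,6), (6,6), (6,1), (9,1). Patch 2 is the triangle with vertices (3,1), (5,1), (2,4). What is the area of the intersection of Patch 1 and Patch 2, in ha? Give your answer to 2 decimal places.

3.00

The intersection is the polygon with vertices (2,4), (5,1), (3,1).
By the shoelace formula its area is 3.00.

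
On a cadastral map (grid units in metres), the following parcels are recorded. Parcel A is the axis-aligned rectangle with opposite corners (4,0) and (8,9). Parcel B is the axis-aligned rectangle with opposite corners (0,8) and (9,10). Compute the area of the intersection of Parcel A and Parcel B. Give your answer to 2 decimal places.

|Parcel A∩Parcel B|: x∈[4,8], y∈[8,9] → 4·1 = 4.

4.00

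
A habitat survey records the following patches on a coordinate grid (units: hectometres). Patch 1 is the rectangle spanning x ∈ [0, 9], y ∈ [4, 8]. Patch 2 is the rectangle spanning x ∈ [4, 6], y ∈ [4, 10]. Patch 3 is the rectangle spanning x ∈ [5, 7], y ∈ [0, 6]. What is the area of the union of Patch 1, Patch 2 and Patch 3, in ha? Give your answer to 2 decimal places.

By inclusion–exclusion:
Individual areas: |Patch 1| = 36, |Patch 2| = 12, |Patch 3| = 12.
|Patch 1∩Patch 2|: x∈[4,6], y∈[4,8] → 2·4 = 8.
|Patch 1∩Patch 3|: x∈[5,7], y∈[4,6] → 2·2 = 4.
|Patch 2∩Patch 3|: x∈[5,6], y∈[4,6] → 1·2 = 2.
|Patch 1∩Patch 2∩Patch 3| = 2.
|Patch 1 ∪ Patch 2 ∪ Patch 3| = 60 − 14 + 2 = 48.00.

48.00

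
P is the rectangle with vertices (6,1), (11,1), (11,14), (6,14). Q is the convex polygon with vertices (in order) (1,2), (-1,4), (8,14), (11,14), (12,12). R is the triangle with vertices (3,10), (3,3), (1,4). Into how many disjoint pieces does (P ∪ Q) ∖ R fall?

(P ∪ Q) ∖ R splits into 2 disjoint pieces (area 81.2424, area 6.9488).

2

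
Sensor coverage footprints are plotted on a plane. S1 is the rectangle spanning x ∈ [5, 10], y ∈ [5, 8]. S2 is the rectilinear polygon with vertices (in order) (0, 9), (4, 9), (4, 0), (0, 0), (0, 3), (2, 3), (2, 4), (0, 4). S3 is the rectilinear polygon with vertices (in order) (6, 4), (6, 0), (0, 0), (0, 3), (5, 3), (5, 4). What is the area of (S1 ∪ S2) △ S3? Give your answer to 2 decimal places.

|S1 ∪ S2| = 49.
|(S1 ∪ S2) ∩ S3| = 12.
|(S1 ∪ S2) △ S3| = 49 + 19 − 24 = 44.00.

44.00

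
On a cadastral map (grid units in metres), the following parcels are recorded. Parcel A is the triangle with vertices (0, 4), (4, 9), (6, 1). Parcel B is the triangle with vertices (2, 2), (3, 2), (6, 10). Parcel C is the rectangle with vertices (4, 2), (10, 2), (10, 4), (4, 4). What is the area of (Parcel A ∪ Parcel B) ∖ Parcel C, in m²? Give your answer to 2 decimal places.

|Parcel A ∪ Parcel B| = 22.2645.
|(Parcel A ∪ Parcel B) ∩ Parcel C| = 3.
|(Parcel A ∪ Parcel B) ∖ Parcel C| = 22.2645 − 3 = 19.26.

19.26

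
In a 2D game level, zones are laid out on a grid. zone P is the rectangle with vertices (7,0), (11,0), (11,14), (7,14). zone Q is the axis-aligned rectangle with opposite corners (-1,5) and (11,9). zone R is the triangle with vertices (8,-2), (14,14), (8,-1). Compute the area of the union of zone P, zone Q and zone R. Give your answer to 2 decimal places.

By inclusion–exclusion:
Individual areas: |zone P| = 56, |zone Q| = 48, |zone R| = 3.
|zone P∩zone Q|: x∈[7,11], y∈[5,9] → 4·4 = 16.
|zone P∩zone R| = 1.7.
|zone Q∩zone R| = 0.2625.
|zone P∩zone Q∩zone R| = 0.2625.
|zone P ∪ zone Q ∪ zone R| = 107 − 17.9625 + 0.2625 = 89.30.

89.30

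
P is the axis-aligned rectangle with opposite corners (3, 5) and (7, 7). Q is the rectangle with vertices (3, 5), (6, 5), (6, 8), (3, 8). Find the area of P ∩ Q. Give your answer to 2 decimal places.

6.00

|P∩Q|: x∈[3,6], y∈[5,7] → 3·2 = 6.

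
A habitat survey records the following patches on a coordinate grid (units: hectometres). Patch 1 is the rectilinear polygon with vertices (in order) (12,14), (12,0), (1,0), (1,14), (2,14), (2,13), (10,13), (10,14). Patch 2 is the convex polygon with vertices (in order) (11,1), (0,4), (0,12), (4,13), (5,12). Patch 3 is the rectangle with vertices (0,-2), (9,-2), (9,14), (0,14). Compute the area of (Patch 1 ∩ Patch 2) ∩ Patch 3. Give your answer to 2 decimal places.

The region (Patch 1 ∩ Patch 2) ∩ Patch 3 is the polygon with vertices (4,13), (5,12), (9,4.667), (9,1.546), (1,3.727), (1,12.25).
By the shoelace formula its area is 62.62.

62.62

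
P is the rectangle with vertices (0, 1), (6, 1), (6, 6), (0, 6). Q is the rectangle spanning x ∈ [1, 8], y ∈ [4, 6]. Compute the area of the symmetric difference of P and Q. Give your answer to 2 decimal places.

24.00

|P∩Q|: x∈[1,6], y∈[4,6] → 5·2 = 10.
|P △ Q| = |P| + |Q| − 2·|P∩Q| = 30 + 14 − 20 = 24.00.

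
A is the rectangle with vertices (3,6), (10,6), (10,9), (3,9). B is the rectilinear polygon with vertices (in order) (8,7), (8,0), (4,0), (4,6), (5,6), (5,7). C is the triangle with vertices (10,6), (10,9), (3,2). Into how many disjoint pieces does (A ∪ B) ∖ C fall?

2

(A ∪ B) ∖ C splits into 2 disjoint pieces (area 21, area 14.8571).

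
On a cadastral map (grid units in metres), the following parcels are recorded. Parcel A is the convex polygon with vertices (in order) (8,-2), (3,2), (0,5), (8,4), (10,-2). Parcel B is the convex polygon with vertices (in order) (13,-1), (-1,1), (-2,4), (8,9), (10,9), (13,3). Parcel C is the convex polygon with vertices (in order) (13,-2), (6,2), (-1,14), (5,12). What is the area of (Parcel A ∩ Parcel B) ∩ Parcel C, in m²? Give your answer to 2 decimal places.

9.02

The region (Parcel A ∩ Parcel B) ∩ Parcel C is the polygon with vertices (8,4), (9.294,0.118), (6,2), (4.584,4.427).
By the shoelace formula its area is 9.02.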